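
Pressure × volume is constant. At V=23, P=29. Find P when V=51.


Inverse proportion: x × y = constant
k = 23 × 29 = 667
y₂ = k / 51 = 667 / 51
= 13.08

13.08


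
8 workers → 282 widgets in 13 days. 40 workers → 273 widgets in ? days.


Days ∝ work / workers, so d₂ = d₁ × (m₁/m₂) × (w₂/w₁)
Workers factor (inverse): 8/40 = 0.2000
Work factor (direct): 273/282 ≈ 0.9681
d₂ = 13 × 8/40 × 273/282 = (13 × 8 × 273) / (40 × 282) = 28392/11280
≈ 2.52 days

2.52 days


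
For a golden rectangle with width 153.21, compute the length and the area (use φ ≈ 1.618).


φ = (1 + √5) / 2 ≈ 1.618
Length = width × φ = 153.21 × 1.618 = 247.89378
≈ 247.89
Area = width × length = 153.21 × 247.89378 = 37979.8060338 ≈ 37979.81
= Length: 247.89, Area: 37979.81

Length: 247.89, Area: 37979.81


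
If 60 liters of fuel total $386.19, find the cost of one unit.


Unit rate = total / quantity
= 386.19 / 60
= $6.44 per unit

$6.44 per unit


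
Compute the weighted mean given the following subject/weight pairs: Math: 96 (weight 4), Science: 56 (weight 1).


Numerator = 96×4 + 56×1
= 384 + 56
= 440
Total weight = 5
Weighted avg = 440/5
= 88.00

88.00


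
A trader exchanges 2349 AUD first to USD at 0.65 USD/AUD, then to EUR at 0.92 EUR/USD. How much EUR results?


Step 1: 2349 AUD × 0.65 = 1526.85 USD
Step 2: 1526.85 USD × 0.92 = 1404.70 EUR
Implied rate AUD→EUR = 0.65 × 0.92 = 0.5980
= 1404.70 EUR

1404.70 EUR


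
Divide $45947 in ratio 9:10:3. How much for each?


Total parts = 9 + 10 + 3 = 22
Part 1: 45947 × 9/22 = 18796.50
Part 2: 45947 × 10/22 = 20885.00
Part 3: 45947 × 3/22 = 6265.50
= Part 1: $18796.50, Part 2: $20885.00, Part 3: $6265.50

Part 1: $18796.50, Part 2: $20885.00, Part 3: $6265.50


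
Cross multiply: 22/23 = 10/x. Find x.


Cross multiply: 22 × x = 23 × 10
22x = 230
x = 230 / 22
= 10.45

10.45


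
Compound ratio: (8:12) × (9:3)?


Compound ratio = (8×9) : (12×3)
= 72:36
GCD = 36
= 2:1

2:1


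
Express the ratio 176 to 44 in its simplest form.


GCD(176, 44) = 44
176/44 : 44/44
= 4:1

4:1


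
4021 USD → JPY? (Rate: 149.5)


Amount × rate = 4021 × 149.5
= 601139.50 JPY

601139.50 JPY


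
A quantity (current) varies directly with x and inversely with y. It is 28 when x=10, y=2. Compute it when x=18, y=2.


z = k·x/y
Solve for k using the known point: k = z·y/x = 28×2/10 = 56/10 = 5.6000
Now evaluate at x=18, y=2:
z = k × 18 / 2 = (56 × 18) / (10 × 2) = 1008/20
= 50.4000

50.4000


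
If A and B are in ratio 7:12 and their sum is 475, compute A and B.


Let A = 7k, B = 12k.
7k + 12k = 475
19k = 475 → k = 475/19 = 25
A = 7×25 = 175, B = 12×25 = 300
= A = 175, B = 300

A = 175, B = 300


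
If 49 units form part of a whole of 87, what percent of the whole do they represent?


Percentage = (part / whole) × 100
= (49 / 87) × 100
≈ 56.32%

56.32%


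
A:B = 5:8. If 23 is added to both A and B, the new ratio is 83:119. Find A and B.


Let A = 5k, B = 8k.
(5k + 23) / (8k + 23) = 83/119
Cross-multiply: 119(5k + 23) = 83(8k + 23)
595k + 2737 = 664k + 1909
595k - 664k = 1909 - 2737
-69k = -828
k = -828/-69 = 12
A = 5×12 = 60, B = 8×12 = 96
= A = 60, B = 96

A = 60, B = 96


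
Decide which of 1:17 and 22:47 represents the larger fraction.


1/17 = 0.0588
22/47 = 0.4681
0.0588 < 0.4681, so 1:17 is less
= 22:47

22:47


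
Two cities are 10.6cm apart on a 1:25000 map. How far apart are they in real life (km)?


Real distance = map distance × scale
= 10.6cm × 25000
= 265000 cm = 2650.0 m
= 2.650 km

2.650 km


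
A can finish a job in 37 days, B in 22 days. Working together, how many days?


Rate of A = 1/37 per day
Rate of B = 1/22 per day
Combined rate = 1/37 + 1/22 = 59/814 ≈ 0.0725 per day
Days = 1 / combined rate = 814/59
≈ 13.80 days

13.80 days


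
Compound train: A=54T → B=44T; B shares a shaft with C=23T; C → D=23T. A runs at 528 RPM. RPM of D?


Stage 1: RPM_B = RPM_A × t_A/t_B = 528 × 54/44 = 28512/44 = 648.00
B and C share a shaft → RPM_C = RPM_B
Stage 2: RPM_D = RPM_C × t_C/t_D = RPM_A × (t_A×t_C)/(t_B×t_D)
Overall ratio = (54×23)/(44×23) = 1242/1012
RPM_D = 528 × 1242/1012 = 655776/1012
= 648.00 RPM

648.00 RPM


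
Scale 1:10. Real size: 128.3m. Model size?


Model size = real / scale
= 128.3 / 10
= 12.8300 m

12.8300 m


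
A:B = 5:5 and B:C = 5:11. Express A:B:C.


Match B: multiply A:B by 5 → 25:25
Multiply B:C by 5 → 25:55
Combined: 25:25:55
GCD = 5
= 5:5:11

5:5:11


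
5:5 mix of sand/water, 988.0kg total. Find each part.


Total parts = 5 + 5 = 10
sand: 988.0 × 5/10 = 494.0kg
water: 988.0 × 5/10 = 494.0kg
= 494.0kg and 494.0kg

494.0kg and 494.0kg


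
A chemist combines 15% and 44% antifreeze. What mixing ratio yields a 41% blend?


Let x parts of 15% mix with y parts of 44%.
15x + 44y = 41(x + y)
15x + 44y = 41x + 41y
x(15 - 41) = y(41 - 44)
x/y = (44 - 41)/(41 - 15) = 3/26
Simplify: 3:26
= 3:26

3:26


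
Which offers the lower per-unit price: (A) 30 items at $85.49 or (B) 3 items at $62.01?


Deal A: $85.49/30 = $2.8497/unit
Deal B: $62.01/3 = $20.6700/unit
A is cheaper per unit
= Deal A

Deal A


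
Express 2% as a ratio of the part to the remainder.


2% means 2 parts out of 100; remainder = 98
Part : remainder = 2:98
GCD = 2
= 1:49

1:49


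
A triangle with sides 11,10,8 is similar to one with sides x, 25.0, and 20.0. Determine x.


Scale factor = 25.0/10 = 2.5
Missing side = 11 × 2.5
= 27.5

27.5


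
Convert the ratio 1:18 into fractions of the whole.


Total parts = 1 + 18 = 19
First part: 1/19 = 1/19
Second part: 18/19 = 18/19
= 1/19 and 18/19

1/19 and 18/19


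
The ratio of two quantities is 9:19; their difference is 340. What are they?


Let A = 9k, B = 19k.
19k - 9k = 340
10k = 340 → k = 340/10 = 34
A = 9×34 = 306, B = 19×34 = 646
= A = 306, B = 646

A = 306, B = 646


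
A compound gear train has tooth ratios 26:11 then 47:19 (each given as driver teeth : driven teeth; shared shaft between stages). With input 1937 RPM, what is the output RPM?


Stage 1: RPM_B = RPM_A × t_A/t_B = 1937 × 26/11 = 50362/11 ≈ 4578.36
B and C share a shaft → RPM_C = RPM_B
Stage 2: RPM_D = RPM_C × t_C/t_D = RPM_A × (t_A×t_C)/(t_B×t_D)
Overall ratio = (26×47)/(11×19) = 1222/209
RPM_D = 1937 × 1222/209 = 2367014/209
≈ 11325.43 RPM

11325.43 RPM


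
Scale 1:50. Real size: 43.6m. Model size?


Model size = real / scale
= 43.6 / 50
= 0.8720 m

0.8720 m


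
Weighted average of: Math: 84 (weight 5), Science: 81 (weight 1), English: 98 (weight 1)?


Numerator = 84×5 + 81×1 + 98×1
= 420 + 81 + 98
= 599
Total weight = 7
Weighted avg = 599/7
= 85.57

85.57


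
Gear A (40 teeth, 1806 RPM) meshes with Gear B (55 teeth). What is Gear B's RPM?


Gear ratio = 40:55 = 8:11
RPM_B = RPM_A × (teeth_A / teeth_B)
= 1806 × (40/55)
= 1313.5 RPM

1313.5 RPM


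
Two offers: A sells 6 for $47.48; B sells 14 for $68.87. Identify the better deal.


Deal A: $47.48/6 = $7.9133/unit
Deal B: $68.87/14 = $4.9193/unit
B is cheaper per unit
= Deal B

Deal B


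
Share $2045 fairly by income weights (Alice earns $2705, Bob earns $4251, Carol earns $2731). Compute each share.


Total income = 2705 + 4251 + 2731 = $9687
Alice: $2045 × 2705/9687 = $571.05
Bob: $2045 × 4251/9687 = $897.42
Carol: $2045 × 2731/9687 = $576.54
= Alice: $571.05, Bob: $897.42, Carol: $576.54

Alice: $571.05, Bob: $897.42, Carol: $576.54


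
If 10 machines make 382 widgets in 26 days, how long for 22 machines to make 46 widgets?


Days ∝ work / workers, so d₂ = d₁ × (m₁/m₂) × (w₂/w₁)
Workers factor (inverse): 10/22 ≈ 0.4545
Work factor (direct): 46/382 ≈ 0.1204
d₂ = 26 × 10/22 × 46/382 = (26 × 10 × 46) / (22 × 382) = 11960/8404
≈ 1.42 days

1.42 days


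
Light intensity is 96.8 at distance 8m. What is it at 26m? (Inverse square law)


I₁d₁² = I₂d₂²
I₂ = I₁ × (d₁/d₂)²
= 96.8 × (8/26)²
= 96.8 × 64/676
= 6195.2/676
≈ 9.1645

9.1645


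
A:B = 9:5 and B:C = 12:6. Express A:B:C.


Match B: multiply A:B by 12 → 108:60
Multiply B:C by 5 → 60:30
Combined: 108:60:30
GCD = 6
= 18:10:5

18:10:5


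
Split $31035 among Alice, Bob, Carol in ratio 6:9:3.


Total parts = 6 + 9 + 3 = 18
Alice: 31035 × 6/18 = 10345.00
Bob: 31035 × 9/18 = 15517.50
Carol: 31035 × 3/18 = 5172.50
= Alice: $10345.00, Bob: $15517.50, Carol: $5172.50

Alice: $10345.00, Bob: $15517.50, Carol: $5172.50


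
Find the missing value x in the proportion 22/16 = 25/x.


Cross multiply: 22 × x = 16 × 25
22x = 400
x = 400 / 22
= 18.18

18.18


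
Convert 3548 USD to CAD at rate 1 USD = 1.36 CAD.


Amount × rate = 3548 × 1.36
= 4825.28 CAD

4825.28 CAD


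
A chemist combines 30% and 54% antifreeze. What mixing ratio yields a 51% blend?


Let x parts of 30% mix with y parts of 54%.
30x + 54y = 51(x + y)
30x + 54y = 51x + 51y
x(30 - 51) = y(51 - 54)
x/y = (54 - 51)/(51 - 30) = 3/21
Simplify: 1:7
= 1:7

1:7


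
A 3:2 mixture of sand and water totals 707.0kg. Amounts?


Total parts = 3 + 2 = 5
sand: 707.0 × 3/5 = 424.2kg
water: 707.0 × 2/5 = 282.8kg
= 424.2kg and 282.8kg

424.2kg and 282.8kg


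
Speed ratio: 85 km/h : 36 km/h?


Ratio = 85:36
GCD = 1
Simplified = 85:36
Time ratio (same distance) = 36:85
Speed ratio = 85:36

85:36


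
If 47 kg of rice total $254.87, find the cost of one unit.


Unit rate = total / quantity
= 254.87 / 47
= $5.42 per unit

$5.42 per unit


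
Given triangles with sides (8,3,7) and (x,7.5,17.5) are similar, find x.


Scale factor = 7.5/3 = 2.5
Missing side = 8 × 2.5
= 20.0

20.0


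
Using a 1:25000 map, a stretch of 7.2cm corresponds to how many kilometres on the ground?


Real distance = map distance × scale
= 7.2cm × 25000
= 180000 cm = 1800.0 m
= 1.800 km

1.800 km


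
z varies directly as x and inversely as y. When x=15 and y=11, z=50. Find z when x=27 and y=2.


z = k·x/y
Solve for k using the known point: k = z·y/x = 50×11/15 = 550/15 ≈ 36.6667
Now evaluate at x=27, y=2:
z = k × 27 / 2 = (550 × 27) / (15 × 2) = 14850/30
= 495.0000

495.0000


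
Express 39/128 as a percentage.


Percentage = (part / whole) × 100
= (39 / 128) × 100
≈ 30.47%

30.47%


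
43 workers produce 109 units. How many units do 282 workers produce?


Direct proportion: y/x = constant
k = 109/43 ≈ 2.5349
y₂ = k × 282 = 109 × 282 / 43 = 30738/43
≈ 714.84

714.84


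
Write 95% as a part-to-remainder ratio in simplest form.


95% means 95 parts out of 100; remainder = 5
Part : remainder = 95:5
GCD = 5
= 19:1

19:1


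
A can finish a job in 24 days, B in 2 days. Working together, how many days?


Rate of A = 1/24 per day
Rate of B = 1/2 per day
Combined rate = 1/24 + 1/2 = 26/48 ≈ 0.5417 per day
Days = 1 / combined rate = 48/26
≈ 1.85 days

1.85 days


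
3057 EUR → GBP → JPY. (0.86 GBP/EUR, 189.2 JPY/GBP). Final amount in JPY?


Step 1: 3057 EUR × 0.86 = 2629.02 GBP
Step 2: 2629.02 GBP × 189.2 = 497410.58 JPY
Implied rate EUR→JPY = 0.86 × 189.2 = 162.7120
= 497410.58 JPY

497410.58 JPY


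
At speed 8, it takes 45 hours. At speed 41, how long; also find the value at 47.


Inverse proportion: x × y = constant
k = 8 × 45 = 360
At x=41: k/41 = 8.78
At x=47: k/47 = 7.66
= 8.78 and 7.66

8.78 and 7.66


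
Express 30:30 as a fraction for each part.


Total parts = 30 + 30 = 60
First part: 30/60 = 1/2
Second part: 30/60 = 1/2
= 1/2 and 1/2

1/2 and 1/2


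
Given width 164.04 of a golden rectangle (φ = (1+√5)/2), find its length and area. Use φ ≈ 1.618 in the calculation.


φ = (1 + √5) / 2 ≈ 1.618
Length = width × φ = 164.04 × 1.618 = 265.41672
≈ 265.42
Area = width × length = 164.04 × 265.41672 = 43538.9587488 ≈ 43538.96
= Length: 265.42, Area: 43538.96

Length: 265.42, Area: 43538.96


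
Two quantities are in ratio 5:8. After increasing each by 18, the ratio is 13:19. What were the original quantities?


Let A = 5k, B = 8k.
(5k + 18) / (8k + 18) = 13/19
Cross-multiply: 19(5k + 18) = 13(8k + 18)
95k + 342 = 104k + 234
95k - 104k = 234 - 342
-9k = -108
k = -108/-9 = 12
A = 5×12 = 60, B = 8×12 = 96
= A = 60, B = 96

A = 60, B = 96


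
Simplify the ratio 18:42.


GCD(18, 42) = 6
18/6 : 42/6
= 3:7

3:7


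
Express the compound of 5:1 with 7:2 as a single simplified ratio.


Compound ratio = (5×7) : (1×2)
= 35:2
GCD = 1
= 35:2

35:2


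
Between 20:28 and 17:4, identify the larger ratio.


20/28 = 0.7143
17/4 = 4.2500
0.7143 < 4.2500, so 20:28 is less
= 17:4

17:4


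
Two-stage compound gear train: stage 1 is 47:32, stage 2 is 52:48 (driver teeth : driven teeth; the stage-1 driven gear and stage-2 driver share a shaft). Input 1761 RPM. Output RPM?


Stage 1: RPM_B = RPM_A × t_A/t_B = 1761 × 47/32 = 82767/32 ≈ 2586.47
B and C share a shaft → RPM_C = RPM_B
Stage 2: RPM_D = RPM_C × t_C/t_D = RPM_A × (t_A×t_C)/(t_B×t_D)
Overall ratio = (47×52)/(32×48) = 2444/1536
RPM_D = 1761 × 2444/1536 = 4303884/1536
≈ 2802.01 RPM

2802.01 RPM


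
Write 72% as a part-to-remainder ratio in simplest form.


72% means 72 parts out of 100; remainder = 28
Part : remainder = 72:28
GCD = 4
= 18:7

18:7


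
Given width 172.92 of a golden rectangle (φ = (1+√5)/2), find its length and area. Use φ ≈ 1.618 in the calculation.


φ = (1 + √5) / 2 ≈ 1.618
Length = width × φ = 172.92 × 1.618 = 279.78456
≈ 279.78
Area = width × length = 172.92 × 279.78456 = 48380.3461152 ≈ 48380.35
= Length: 279.78, Area: 48380.35

Length: 279.78, Area: 48380.35


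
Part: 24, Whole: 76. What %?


Percentage = (part / whole) × 100
= (24 / 76) × 100
≈ 31.58%

31.58%


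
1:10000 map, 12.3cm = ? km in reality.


Real distance = map distance × scale
= 12.3cm × 10000
= 123000 cm = 1230.0 m
= 1.230 km

1.230 km


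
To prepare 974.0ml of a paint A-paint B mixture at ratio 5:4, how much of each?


Total parts = 5 + 4 = 9
paint A: 974.0 × 5/9 = 541.1ml
paint B: 974.0 × 4/9 = 432.9ml
= 541.1ml and 432.9ml

541.1ml and 432.9ml


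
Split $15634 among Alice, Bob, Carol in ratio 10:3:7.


Total parts = 10 + 3 + 7 = 20
Alice: 15634 × 10/20 = 7817.00
Bob: 15634 × 3/20 = 2345.10
Carol: 15634 × 7/20 = 5471.90
= Alice: $7817.00, Bob: $2345.10, Carol: $5471.90

Alice: $7817.00, Bob: $2345.10, Carol: $5471.90


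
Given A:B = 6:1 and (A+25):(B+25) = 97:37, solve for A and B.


Let A = 6k, B = 1k.
(6k + 25) / (1k + 25) = 97/37
Cross-multiply: 37(6k + 25) = 97(1k + 25)
222k + 925 = 97k + 2425
222k - 97k = 2425 - 925
125k = 1500
k = 1500/125 = 12
A = 6×12 = 72, B = 1×12 = 12
= A = 72, B = 12

A = 72, B = 12


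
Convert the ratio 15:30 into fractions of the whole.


Total parts = 15 + 30 = 45
First part: 15/45 = 1/3
Second part: 30/45 = 2/3
= 1/3 and 2/3

1/3 and 2/3


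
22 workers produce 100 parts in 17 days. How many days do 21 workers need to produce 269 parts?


Days ∝ work / workers, so d₂ = d₁ × (m₁/m₂) × (w₂/w₁)
Workers factor (inverse): 22/21 ≈ 1.0476
Work factor (direct): 269/100 = 2.6900
d₂ = 17 × 22/21 × 269/100 = (17 × 22 × 269) / (21 × 100) = 100606/2100
≈ 47.91 days

47.91 days


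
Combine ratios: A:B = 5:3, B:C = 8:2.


Match B: multiply A:B by 8 → 40:24
Multiply B:C by 3 → 24:6
Combined: 40:24:6
GCD = 2
= 20:12:3

20:12:3


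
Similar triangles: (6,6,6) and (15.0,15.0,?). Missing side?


Scale factor = 15.0/6 = 2.5
Missing side = 6 × 2.5
= 15.0

15.0


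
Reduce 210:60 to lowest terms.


GCD(210, 60) = 30
210/30 : 60/30
= 7:2

7:2


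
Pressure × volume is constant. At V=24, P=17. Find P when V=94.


Inverse proportion: x × y = constant
k = 24 × 17 = 408
y₂ = k / 94 = 408 / 94
= 4.34

4.34


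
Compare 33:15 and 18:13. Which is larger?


33/15 = 2.2000
18/13 = 1.3846
2.2000 > 1.3846, so 33:15 is greater
= 33:15

33:15


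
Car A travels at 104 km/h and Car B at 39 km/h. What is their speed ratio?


Ratio = 104:39
GCD = 13
Simplified = 8:3
Time ratio (same distance) = 3:8
Speed ratio = 8:3

8:3


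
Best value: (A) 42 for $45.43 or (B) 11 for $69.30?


Deal A: $45.43/42 = $1.0817/unit
Deal B: $69.30/11 = $6.3000/unit
A is cheaper per unit
= Deal A

Deal A


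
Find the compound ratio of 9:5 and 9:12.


Compound ratio = (9×9) : (5×12)
= 81:60
GCD = 3
= 27:20

27:20


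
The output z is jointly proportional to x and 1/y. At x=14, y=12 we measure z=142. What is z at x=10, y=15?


z = k·x/y
Solve for k using the known point: k = z·y/x = 142×12/14 = 1704/14 ≈ 121.7143
Now evaluate at x=10, y=15:
z = k × 10 / 15 = (1704 × 10) / (14 × 15) = 17040/210
≈ 81.1429

81.1429


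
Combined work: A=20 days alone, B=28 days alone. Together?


Rate of A = 1/20 per day
Rate of B = 1/28 per day
Combined rate = 1/20 + 1/28 = 48/560 ≈ 0.0857 per day
Days = 1 / combined rate = 560/48
≈ 11.67 days

11.67 days


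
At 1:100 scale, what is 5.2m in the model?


Model size = real / scale
= 5.2 / 100
= 0.0520 m

0.0520 m


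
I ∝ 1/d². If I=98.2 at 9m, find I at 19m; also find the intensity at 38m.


I₁d₁² = I₂d₂²
I at 19m = 98.2 × (9/19)² = 98.2 × 81/361 = 7954.2/361 ≈ 22.0338
I at 38m = 98.2 × (9/38)² = 98.2 × 81/1444 = 7954.2/1444 ≈ 5.5084
= 22.0338 and 5.5084

22.0338 and 5.5084


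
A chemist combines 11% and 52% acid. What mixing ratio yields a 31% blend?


Let x parts of 11% mix with y parts of 52%.
11x + 52y = 31(x + y)
11x + 52y = 31x + 31y
x(11 - 31) = y(31 - 52)
x/y = (52 - 31)/(31 - 11) = 21/20
Simplify: 21:20
= 21:20

21:20


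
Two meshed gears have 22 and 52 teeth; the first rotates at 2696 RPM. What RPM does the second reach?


Gear ratio = 22:52 = 11:26
RPM_B = RPM_A × (teeth_A / teeth_B)
= 2696 × (22/52)
= 1140.6 RPM

1140.6 RPM


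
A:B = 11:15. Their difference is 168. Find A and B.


Let A = 11k, B = 15k.
15k - 11k = 168
4k = 168 → k = 168/4 = 42
A = 11×42 = 462, B = 15×42 = 630
= A = 462, B = 630

A = 462, B = 630


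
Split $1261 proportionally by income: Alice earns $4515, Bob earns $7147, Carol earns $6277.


Total income = 4515 + 7147 + 6277 = $17939
Alice: $1261 × 4515/17939 = $317.38
Bob: $1261 × 7147/17939 = $502.39
Carol: $1261 × 6277/17939 = $441.23
= Alice: $317.38, Bob: $502.39, Carol: $441.23

Alice: $317.38, Bob: $502.39, Carol: $441.23


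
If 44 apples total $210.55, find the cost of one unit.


Unit rate = total / quantity
= 210.55 / 44
= $4.79 per unit

$4.79 per unit


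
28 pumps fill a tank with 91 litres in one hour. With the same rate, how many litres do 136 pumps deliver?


Direct proportion: y/x = constant
k = 91/28 = 3.2500
y₂ = k × 136 = 91 × 136 / 28 = 12376/28
= 442.00

442.00


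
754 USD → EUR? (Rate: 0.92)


Amount × rate = 754 × 0.92
= 693.68 EUR

693.68 EUR


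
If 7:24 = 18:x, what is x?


Cross multiply: 7 × x = 24 × 18
7x = 432
x = 432 / 7
= 61.71

61.71


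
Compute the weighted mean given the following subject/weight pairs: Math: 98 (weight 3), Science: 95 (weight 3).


Numerator = 98×3 + 95×3
= 294 + 285
= 579
Total weight = 6
Weighted avg = 579/6
= 96.50

96.50


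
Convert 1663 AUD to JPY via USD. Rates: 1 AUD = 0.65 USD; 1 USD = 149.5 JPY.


Step 1: 1663 AUD × 0.65 = 1080.95 USD
Step 2: 1080.95 USD × 149.5 = 161602.03 JPY
Implied rate AUD→JPY = 0.65 × 149.5 = 97.1750
= 161602.03 JPY

161602.03 JPY


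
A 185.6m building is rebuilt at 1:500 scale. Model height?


Model size = real / scale
= 185.6 / 500
= 0.3712 m

0.3712 m


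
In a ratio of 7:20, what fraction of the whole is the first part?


Total parts = 7 + 20 = 27
First part: 7/27 = 7/27
= 7/27

7/27


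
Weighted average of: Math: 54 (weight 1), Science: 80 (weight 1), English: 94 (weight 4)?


Numerator = 54×1 + 80×1 + 94×4
= 54 + 80 + 376
= 510
Total weight = 6
Weighted avg = 510/6
= 85.00

85.00


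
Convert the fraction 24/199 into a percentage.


Percentage = (part / whole) × 100
= (24 / 199) × 100
≈ 12.06%

12.06%


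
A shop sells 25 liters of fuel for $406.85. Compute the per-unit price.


Unit rate = total / quantity
= 406.85 / 25
= $16.27 per unit

$16.27 per unit


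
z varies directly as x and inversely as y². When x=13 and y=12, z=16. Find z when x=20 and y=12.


z = k·x/y²
Solve for k using the known point: k = z·y²/x = 16×144/13 = 2304/13 ≈ 177.2308
Now evaluate at x=20, y=12:
z = k × 20 / 144 = (2304 × 20) / (13 × 144) = 46080/1872
≈ 24.6154

24.6154


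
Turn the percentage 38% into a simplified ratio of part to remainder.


38% means 38 parts out of 100; remainder = 62
Part : remainder = 38:62
GCD = 2
= 19:31

19:31


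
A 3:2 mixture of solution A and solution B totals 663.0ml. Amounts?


Total parts = 3 + 2 = 5
solution A: 663.0 × 3/5 = 397.8ml
solution B: 663.0 × 2/5 = 265.2ml
= 397.8ml and 265.2ml

397.8ml and 265.2ml


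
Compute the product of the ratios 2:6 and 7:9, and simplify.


Compound ratio = (2×7) : (6×9)
= 14:54
GCD = 2
= 7:27

7:27


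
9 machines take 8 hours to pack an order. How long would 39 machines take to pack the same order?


Inverse proportion: x × y = constant
k = 9 × 8 = 72
y₂ = k / 39 = 72 / 39
= 1.85

1.85


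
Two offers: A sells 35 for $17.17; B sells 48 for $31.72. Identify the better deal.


Deal A: $17.17/35 = $0.4906/unit
Deal B: $31.72/48 = $0.6608/unit
A is cheaper per unit
= Deal A

Deal A


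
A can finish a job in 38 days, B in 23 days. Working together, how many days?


Rate of A = 1/38 per day
Rate of B = 1/23 per day
Combined rate = 1/38 + 1/23 = 61/874 ≈ 0.0698 per day
Days = 1 / combined rate = 874/61
≈ 14.33 days

14.33 days


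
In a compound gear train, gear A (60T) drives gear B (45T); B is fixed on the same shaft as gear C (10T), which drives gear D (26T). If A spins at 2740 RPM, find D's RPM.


Stage 1: RPM_B = RPM_A × t_A/t_B = 2740 × 60/45 = 164400/45 ≈ 3653.33
B and C share a shaft → RPM_C = RPM_B
Stage 2: RPM_D = RPM_C × t_C/t_D = RPM_A × (t_A×t_C)/(t_B×t_D)
Overall ratio = (60×10)/(45×26) = 600/1170
RPM_D = 2740 × 600/1170 = 1644000/1170
≈ 1405.13 RPM

1405.13 RPM


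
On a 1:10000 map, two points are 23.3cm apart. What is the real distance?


Real distance = map distance × scale
= 23.3cm × 10000
= 233000 cm = 2330.0 m
= 2.330 km

2.330 km


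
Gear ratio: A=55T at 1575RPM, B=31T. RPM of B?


Gear ratio = 55:31 = 55:31
RPM_B = RPM_A × (teeth_A / teeth_B)
= 1575 × (55/31)
= 2794.4 RPM

2794.4 RPM


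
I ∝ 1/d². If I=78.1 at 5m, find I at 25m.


I₁d₁² = I₂d₂²
I₂ = I₁ × (d₁/d₂)²
= 78.1 × (5/25)²
= 78.1 × 25/625
= 1952.5/625
= 3.1240

3.1240


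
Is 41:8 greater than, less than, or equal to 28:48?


41/8 = 5.1250
28/48 = 0.5833
5.1250 > 0.5833, so 41:8 is greater
= greater than

greater than


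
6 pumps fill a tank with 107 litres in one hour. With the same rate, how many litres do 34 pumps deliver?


Direct proportion: y/x = constant
k = 107/6 ≈ 17.8333
y₂ = k × 34 = 107 × 34 / 6 = 3638/6
≈ 606.33

606.33


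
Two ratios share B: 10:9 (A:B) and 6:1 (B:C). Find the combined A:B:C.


Match B: multiply A:B by 6 → 60:54
Multiply B:C by 9 → 54:9
Combined: 60:54:9
GCD = 3
= 20:18:3

20:18:3


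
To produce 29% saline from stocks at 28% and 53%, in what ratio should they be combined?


Let x parts of 28% mix with y parts of 53%.
28x + 53y = 29(x + y)
28x + 53y = 29x + 29y
x(28 - 29) = y(29 - 53)
x/y = (53 - 29)/(29 - 28) = 24/1
Simplify: 24:1
= 24:1

24:1


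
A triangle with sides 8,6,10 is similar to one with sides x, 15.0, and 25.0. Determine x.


Scale factor = 15.0/6 = 2.5
Missing side = 8 × 2.5
= 20.0

20.0


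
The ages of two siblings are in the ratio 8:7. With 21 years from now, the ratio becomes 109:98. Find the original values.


Let A = 8k, B = 7k.
(8k + 21) / (7k + 21) = 109/98
Cross-multiply: 98(8k + 21) = 109(7k + 21)
784k + 2058 = 763k + 2289
784k - 763k = 2289 - 2058
21k = 231
k = 231/21 = 11
A = 8×11 = 88, B = 7×11 = 77
= A = 88, B = 77

A = 88, B = 77


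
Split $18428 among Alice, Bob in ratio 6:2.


Total parts = 6 + 2 = 8
Alice: 18428 × 6/8 = 13821.00
Bob: 18428 × 2/8 = 4607.00
= Alice: $13821.00, Bob: $4607.00

Alice: $13821.00, Bob: $4607.00


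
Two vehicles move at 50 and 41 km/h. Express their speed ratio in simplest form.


Ratio = 50:41
GCD = 1
Simplified = 50:41
Time ratio (same distance) = 41:50
Speed ratio = 50:41

50:41


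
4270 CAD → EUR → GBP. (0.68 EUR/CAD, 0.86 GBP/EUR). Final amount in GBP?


Step 1: 4270 CAD × 0.68 = 2903.60 EUR
Step 2: 2903.60 EUR × 0.86 = 2497.10 GBP
Implied rate CAD→GBP = 0.68 × 0.86 = 0.5848
= 2497.10 GBP

2497.10 GBP


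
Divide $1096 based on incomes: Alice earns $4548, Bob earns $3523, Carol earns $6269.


Total income = 4548 + 3523 + 6269 = $14340
Alice: $1096 × 4548/14340 = $347.60
Bob: $1096 × 3523/14340 = $269.26
Carol: $1096 × 6269/14340 = $479.14
= Alice: $347.60, Bob: $269.26, Carol: $479.14

Alice: $347.60, Bob: $269.26, Carol: $479.14


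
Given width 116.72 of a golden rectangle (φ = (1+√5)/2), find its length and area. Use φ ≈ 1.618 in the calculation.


φ = (1 + √5) / 2 ≈ 1.618
Length = width × φ = 116.72 × 1.618 = 188.85296
≈ 188.85
Area = width × length = 116.72 × 188.85296 = 22042.9174912 ≈ 22042.92
= Length: 188.85, Area: 22042.92

Length: 188.85, Area: 22042.92


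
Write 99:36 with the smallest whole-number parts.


GCD(99, 36) = 9
99/9 : 36/9
= 11:4

11:4


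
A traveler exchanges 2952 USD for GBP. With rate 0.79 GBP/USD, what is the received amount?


Amount × rate = 2952 × 0.79
= 2332.08 GBP

2332.08 GBP


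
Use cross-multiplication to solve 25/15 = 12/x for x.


Cross multiply: 25 × x = 15 × 12
25x = 180
x = 180 / 25
= 7.20

7.20


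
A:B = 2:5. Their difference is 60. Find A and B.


Let A = 2k, B = 5k.
5k - 2k = 60
3k = 60 → k = 60/3 = 20
A = 2×20 = 40, B = 5×20 = 100
= A = 40, B = 100

A = 40, B = 100


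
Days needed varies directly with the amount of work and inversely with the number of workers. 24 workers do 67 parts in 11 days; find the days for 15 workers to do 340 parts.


Days ∝ work / workers, so d₂ = d₁ × (m₁/m₂) × (w₂/w₁)
Workers factor (inverse): 24/15 = 1.6000
Work factor (direct): 340/67 ≈ 5.0746
d₂ = 11 × 24/15 × 340/67 = (11 × 24 × 340) / (15 × 67) = 89760/1005
≈ 89.31 days

89.31 days


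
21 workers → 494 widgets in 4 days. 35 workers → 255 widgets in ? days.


Days ∝ work / workers, so d₂ = d₁ × (m₁/m₂) × (w₂/w₁)
Workers factor (inverse): 21/35 = 0.6000
Work factor (direct): 255/494 ≈ 0.5162
d₂ = 4 × 21/35 × 255/494 = (4 × 21 × 255) / (35 × 494) = 21420/17290
≈ 1.24 days

1.24 days


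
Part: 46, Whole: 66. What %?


Percentage = (part / whole) × 100
= (46 / 66) × 100
≈ 69.70%

69.70%


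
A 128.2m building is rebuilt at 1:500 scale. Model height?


Model size = real / scale
= 128.2 / 500
= 0.2564 m

0.2564 m


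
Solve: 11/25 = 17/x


Cross multiply: 11 × x = 25 × 17
11x = 425
x = 425 / 11
= 38.64

38.64


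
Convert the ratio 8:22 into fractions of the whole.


Total parts = 8 + 22 = 30
First part: 8/30 = 4/15
Second part: 22/30 = 11/15
= 4/15 and 11/15

4/15 and 11/15


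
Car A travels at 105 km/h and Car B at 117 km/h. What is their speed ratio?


Ratio = 105:117
GCD = 3
Simplified = 35:39
Time ratio (same distance) = 39:35
Speed ratio = 35:39

35:39


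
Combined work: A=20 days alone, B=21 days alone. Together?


Rate of A = 1/20 per day
Rate of B = 1/21 per day
Combined rate = 1/20 + 1/21 = 41/420 ≈ 0.0976 per day
Days = 1 / combined rate = 420/41
≈ 10.24 days

10.24 days


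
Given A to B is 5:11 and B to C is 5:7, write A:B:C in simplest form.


Match B: multiply A:B by 5 → 25:55
Multiply B:C by 11 → 55:77
Combined: 25:55:77
GCD = 1
= 25:55:77

25:55:77


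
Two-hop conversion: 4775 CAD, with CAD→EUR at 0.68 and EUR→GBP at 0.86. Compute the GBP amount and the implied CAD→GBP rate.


Step 1: 4775 CAD × 0.68 = 3247.00 EUR
Step 2: 3247.00 EUR × 0.86 = 2792.42 GBP
Implied rate CAD→GBP = 0.68 × 0.86 = 0.5848
= 2792.42 GBP; implied rate 0.5848 GBP/CAD

2792.42 GBP; implied rate 0.5848 GBP/CAD


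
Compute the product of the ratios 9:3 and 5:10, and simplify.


Compound ratio = (9×5) : (3×10)
= 45:30
GCD = 15
= 3:2

3:2


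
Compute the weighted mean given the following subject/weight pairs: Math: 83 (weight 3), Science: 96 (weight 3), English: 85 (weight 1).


Numerator = 83×3 + 96×3 + 85×1
= 249 + 288 + 85
= 622
Total weight = 7
Weighted avg = 622/7
= 88.86

88.86


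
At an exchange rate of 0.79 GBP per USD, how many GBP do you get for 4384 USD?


Amount × rate = 4384 × 0.79
= 3463.36 GBP

3463.36 GBP


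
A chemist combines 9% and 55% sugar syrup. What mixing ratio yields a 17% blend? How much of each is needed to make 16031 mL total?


Let x parts of 9% mix with y parts of 55%.
9x + 55y = 17(x + y)
9x + 55y = 17x + 17y
x(9 - 17) = y(17 - 55)
x/y = (55 - 17)/(17 - 9) = 38/8
Simplify: 19:4
Total parts = 23; one part = 16031/23 = 697.00 mL
9% solution: 19×697.00 = 13243.00 mL
55% solution: 4×697.00 = 2788.00 mL
= ratio 19:4; 13243.00 mL and 2788.00 mL

ratio 19:4; 13243.00 mL and 2788.00 mL


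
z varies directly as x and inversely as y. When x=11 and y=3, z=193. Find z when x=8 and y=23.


z = k·x/y
Solve for k using the known point: k = z·y/x = 193×3/11 = 579/11 ≈ 52.6364
Now evaluate at x=8, y=23:
z = k × 8 / 23 = (579 × 8) / (11 × 23) = 4632/253
≈ 18.3083

18.3083


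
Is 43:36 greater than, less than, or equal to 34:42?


43/36 = 1.1944
34/42 = 0.8095
1.1944 > 0.8095, so 43:36 is greater
= greater than

greater than


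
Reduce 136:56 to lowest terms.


GCD(136, 56) = 8
136/8 : 56/8
= 17:7

17:7


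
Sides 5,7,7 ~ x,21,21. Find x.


Scale factor = 21/7 = 3
Missing side = 5 × 3
= 15.0

15.0


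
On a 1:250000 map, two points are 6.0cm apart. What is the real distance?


Real distance = map distance × scale
= 6.0cm × 250000
= 1500000 cm = 15000.0 m
= 15.000 km

15.000 km


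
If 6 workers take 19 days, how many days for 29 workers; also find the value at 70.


Inverse proportion: x × y = constant
k = 6 × 19 = 114
At x=29: k/29 = 3.93
At x=70: k/70 = 1.63
= 3.93 and 1.63

3.93 and 1.63


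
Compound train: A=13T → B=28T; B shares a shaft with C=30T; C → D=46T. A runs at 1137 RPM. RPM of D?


Stage 1: RPM_B = RPM_A × t_A/t_B = 1137 × 13/28 = 14781/28 ≈ 527.89
B and C share a shaft → RPM_C = RPM_B
Stage 2: RPM_D = RPM_C × t_C/t_D = RPM_A × (t_A×t_C)/(t_B×t_D)
Overall ratio = (13×30)/(28×46) = 390/1288
RPM_D = 1137 × 390/1288 = 443430/1288
≈ 344.28 RPM

344.28 RPM


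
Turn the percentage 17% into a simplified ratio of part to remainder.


17% means 17 parts out of 100; remainder = 83
Part : remainder = 17:83
GCD = 1
= 17:83

17:83


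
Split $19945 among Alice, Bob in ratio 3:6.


Total parts = 3 + 6 = 9
Alice: 19945 × 3/9 = 6648.33
Bob: 19945 × 6/9 = 13296.67
= Alice: $6648.33, Bob: $13296.67

Alice: $6648.33, Bob: $13296.67


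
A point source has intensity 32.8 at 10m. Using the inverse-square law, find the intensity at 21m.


I₁d₁² = I₂d₂²
I₂ = I₁ × (d₁/d₂)²
= 32.8 × (10/21)²
= 32.8 × 100/441
= 3280/441
≈ 7.4376

7.4376


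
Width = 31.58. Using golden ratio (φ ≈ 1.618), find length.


φ = (1 + √5) / 2 ≈ 1.618
Length = width × φ = 31.58 × 1.618 = 51.09644
≈ 51.10

51.10


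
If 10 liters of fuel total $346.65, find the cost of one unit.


Unit rate = total / quantity
= 346.65 / 10
= $34.67 per unit

$34.67 per unit


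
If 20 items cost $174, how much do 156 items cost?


Direct proportion: y/x = constant
k = 174/20 = 8.7000
y₂ = k × 156 = 174 × 156 / 20 = 27144/20
= 1357.20

1357.20


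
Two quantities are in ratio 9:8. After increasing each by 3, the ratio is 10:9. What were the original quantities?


Let A = 9k, B = 8k.
(9k + 3) / (8k + 3) = 10/9
Cross-multiply: 9(9k + 3) = 10(8k + 3)
81k + 27 = 80k + 30
81k - 80k = 30 - 27
1k = 3
k = 3/1 = 3
A = 9×3 = 27, B = 8×3 = 24
= A = 27, B = 24

A = 27, B = 24


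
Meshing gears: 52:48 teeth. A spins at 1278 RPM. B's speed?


Gear ratio = 52:48 = 13:12
RPM_B = RPM_A × (teeth_A / teeth_B)
= 1278 × (52/48)
= 1384.5 RPM

1384.5 RPM


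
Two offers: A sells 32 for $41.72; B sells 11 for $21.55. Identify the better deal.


Deal A: $41.72/32 = $1.3038/unit
Deal B: $21.55/11 = $1.9591/unit
A is cheaper per unit
= Deal A

Deal A


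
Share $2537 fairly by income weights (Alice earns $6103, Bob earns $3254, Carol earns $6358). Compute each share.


Total income = 6103 + 3254 + 6358 = $15715
Alice: $2537 × 6103/15715 = $985.26
Bob: $2537 × 3254/15715 = $525.32
Carol: $2537 × 6358/15715 = $1026.42
= Alice: $985.26, Bob: $525.32, Carol: $1026.42

Alice: $985.26, Bob: $525.32, Carol: $1026.42


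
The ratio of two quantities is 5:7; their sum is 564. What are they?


Let A = 5k, B = 7k.
5k + 7k = 564
12k = 564 → k = 564/12 = 47
A = 5×47 = 235, B = 7×47 = 329
= A = 235, B = 329

A = 235, B = 329


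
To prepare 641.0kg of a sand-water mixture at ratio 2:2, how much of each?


Total parts = 2 + 2 = 4
sand: 641.0 × 2/4 = 320.5kg
water: 641.0 × 2/4 = 320.5kg
= 320.5kg and 320.5kg

320.5kg and 320.5kg


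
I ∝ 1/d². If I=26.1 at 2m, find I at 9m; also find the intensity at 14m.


I₁d₁² = I₂d₂²
I at 9m = 26.1 × (2/9)² = 26.1 × 4/81 = 104.4/81 ≈ 1.2889
I at 14m = 26.1 × (2/14)² = 26.1 × 4/196 = 104.4/196 ≈ 0.5327
= 1.2889 and 0.5327

1.2889 and 0.5327


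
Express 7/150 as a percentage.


Percentage = (part / whole) × 100
= (7 / 150) × 100
≈ 4.67%

4.67%


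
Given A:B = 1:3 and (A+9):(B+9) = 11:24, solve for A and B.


Let A = 1k, B = 3k.
(1k + 9) / (3k + 9) = 11/24
Cross-multiply: 24(1k + 9) = 11(3k + 9)
24k + 216 = 33k + 99
24k - 33k = 99 - 216
-9k = -117
k = -117/-9 = 13
A = 1×13 = 13, B = 3×13 = 39
= A = 13, B = 39

A = 13, B = 39


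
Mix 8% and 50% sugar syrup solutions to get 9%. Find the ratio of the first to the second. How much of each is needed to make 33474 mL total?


Let x parts of 8% mix with y parts of 50%.
8x + 50y = 9(x + y)
8x + 50y = 9x + 9y
x(8 - 9) = y(9 - 50)
x/y = (50 - 9)/(9 - 8) = 41/1
Simplify: 41:1
Total parts = 42; one part = 33474/42 = 797.00 mL
8% solution: 41×797.00 = 32677.00 mL
50% solution: 1×797.00 = 797.00 mL
= ratio 41:1; 32677.00 mL and 797.00 mL

ratio 41:1; 32677.00 mL and 797.00 mL


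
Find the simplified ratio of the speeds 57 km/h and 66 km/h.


Ratio = 57:66
GCD = 3
Simplified = 19:22
Time ratio (same distance) = 22:19
Speed ratio = 19:22

19:22


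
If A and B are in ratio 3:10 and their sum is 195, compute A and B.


Let A = 3k, B = 10k.
3k + 10k = 195
13k = 195 → k = 195/13 = 15
A = 3×15 = 45, B = 10×15 = 150
= A = 45, B = 150

A = 45, B = 150


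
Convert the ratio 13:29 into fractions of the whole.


Total parts = 13 + 29 = 42
First part: 13/42 = 13/42
Second part: 29/42 = 29/42
= 13/42 and 29/42

13/42 and 29/42


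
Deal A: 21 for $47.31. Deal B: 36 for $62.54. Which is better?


Deal A: $47.31/21 = $2.2529/unit
Deal B: $62.54/36 = $1.7372/unit
B is cheaper per unit
= Deal B

Deal B


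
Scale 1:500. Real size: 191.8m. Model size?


Model size = real / scale
= 191.8 / 500
= 0.3836 m

0.3836 m


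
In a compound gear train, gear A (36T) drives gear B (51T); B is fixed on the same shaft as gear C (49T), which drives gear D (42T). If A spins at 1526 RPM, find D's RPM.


Stage 1: RPM_B = RPM_A × t_A/t_B = 1526 × 36/51 = 54936/51 ≈ 1077.18
B and C share a shaft → RPM_C = RPM_B
Stage 2: RPM_D = RPM_C × t_C/t_D = RPM_A × (t_A×t_C)/(t_B×t_D)
Overall ratio = (36×49)/(51×42) = 1764/2142
RPM_D = 1526 × 1764/2142 = 2691864/2142
≈ 1256.71 RPM

1256.71 RPM


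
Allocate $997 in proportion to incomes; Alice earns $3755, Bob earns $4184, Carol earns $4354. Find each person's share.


Total income = 3755 + 4184 + 4354 = $12293
Alice: $997 × 3755/12293 = $304.54
Bob: $997 × 4184/12293 = $339.34
Carol: $997 × 4354/12293 = $353.12
= Alice: $304.54, Bob: $339.34, Carol: $353.12

Alice: $304.54, Bob: $339.34, Carol: $353.12


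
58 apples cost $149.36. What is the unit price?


Unit rate = total / quantity
= 149.36 / 58
= $2.58 per unit

$2.58 per unit


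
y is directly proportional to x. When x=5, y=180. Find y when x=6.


Direct proportion: y/x = constant
k = 180/5 = 36.0000
y₂ = k × 6 = 180 × 6 / 5 = 1080/5
= 216.00

216.00


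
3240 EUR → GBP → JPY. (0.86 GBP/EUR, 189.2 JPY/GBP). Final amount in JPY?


Step 1: 3240 EUR × 0.86 = 2786.40 GBP
Step 2: 2786.40 GBP × 189.2 = 527186.88 JPY
Implied rate EUR→JPY = 0.86 × 189.2 = 162.7120
= 527186.88 JPY

527186.88 JPY


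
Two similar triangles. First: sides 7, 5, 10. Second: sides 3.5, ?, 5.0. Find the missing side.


Scale factor = 3.5/7 = 0.5
Missing side = 5 × 0.5
= 2.5

2.5


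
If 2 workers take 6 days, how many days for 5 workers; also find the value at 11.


Inverse proportion: x × y = constant
k = 2 × 6 = 12
At x=5: k/5 = 2.40
At x=11: k/11 = 1.09
= 2.40 and 1.09

2.40 and 1.09


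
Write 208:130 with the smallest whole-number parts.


GCD(208, 130) = 26
208/26 : 130/26
= 8:5

8:5


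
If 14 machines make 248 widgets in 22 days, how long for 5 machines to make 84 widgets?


Days ∝ work / workers, so d₂ = d₁ × (m₁/m₂) × (w₂/w₁)
Workers factor (inverse): 14/5 = 2.8000
Work factor (direct): 84/248 ≈ 0.3387
d₂ = 22 × 14/5 × 84/248 = (22 × 14 × 84) / (5 × 248) = 25872/1240
≈ 20.86 days

20.86 days


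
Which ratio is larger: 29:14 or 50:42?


29/14 = 2.0714
50/42 = 1.1905
2.0714 > 1.1905, so 29:14 is greater
= 29:14

29:14


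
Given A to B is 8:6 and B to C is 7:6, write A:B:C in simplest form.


Match B: multiply A:B by 7 → 56:42
Multiply B:C by 6 → 42:36
Combined: 56:42:36
GCD = 2
= 28:21:18

28:21:18


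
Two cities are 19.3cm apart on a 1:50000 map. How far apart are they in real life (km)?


Real distance = map distance × scale
= 19.3cm × 50000
= 965000 cm = 9650.0 m
= 9.650 km

9.650 km


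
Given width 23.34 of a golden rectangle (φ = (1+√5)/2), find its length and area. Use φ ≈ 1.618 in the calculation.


φ = (1 + √5) / 2 ≈ 1.618
Length = width × φ = 23.34 × 1.618 = 37.76412
≈ 37.76
Area = width × length = 23.34 × 37.76412 = 881.4145608 ≈ 881.41
= Length: 37.76, Area: 881.41

Length: 37.76, Area: 881.41


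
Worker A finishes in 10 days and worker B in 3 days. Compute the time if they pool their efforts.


Rate of A = 1/10 per day
Rate of B = 1/3 per day
Combined rate = 1/10 + 1/3 = 13/30 ≈ 0.4333 per day
Days = 1 / combined rate = 30/13
≈ 2.31 days

2.31 days


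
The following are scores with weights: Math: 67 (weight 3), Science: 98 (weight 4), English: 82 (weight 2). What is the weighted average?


Numerator = 67×3 + 98×4 + 82×2
= 201 + 392 + 164
= 757
Total weight = 9
Weighted avg = 757/9
= 84.11

84.11


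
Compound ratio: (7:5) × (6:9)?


Compound ratio = (7×6) : (5×9)
= 42:45
GCD = 3
= 14:15

14:15


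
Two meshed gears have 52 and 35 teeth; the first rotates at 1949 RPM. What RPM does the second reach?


Gear ratio = 52:35 = 52:35
RPM_B = RPM_A × (teeth_A / teeth_B)
= 1949 × (52/35)
= 2895.7 RPM

2895.7 RPM
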